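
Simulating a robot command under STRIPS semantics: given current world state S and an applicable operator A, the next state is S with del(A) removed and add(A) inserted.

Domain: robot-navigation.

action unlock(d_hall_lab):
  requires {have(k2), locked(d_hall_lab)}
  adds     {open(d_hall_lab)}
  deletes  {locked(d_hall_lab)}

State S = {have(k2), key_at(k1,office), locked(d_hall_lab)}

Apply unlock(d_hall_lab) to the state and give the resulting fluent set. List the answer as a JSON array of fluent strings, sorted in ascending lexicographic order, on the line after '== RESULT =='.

Progress:
  pre ⊆ S: {have(k2), locked(d_hall_lab)} ⊆ S  — applicable
  S \ del = {have(k2), key_at(k1,office)}
  ∪ add   = {have(k2), key_at(k1,office), open(d_hall_lab)}

== RESULT ==
["have(k2)", "key_at(k1,office)", "open(d_hall_lab)"]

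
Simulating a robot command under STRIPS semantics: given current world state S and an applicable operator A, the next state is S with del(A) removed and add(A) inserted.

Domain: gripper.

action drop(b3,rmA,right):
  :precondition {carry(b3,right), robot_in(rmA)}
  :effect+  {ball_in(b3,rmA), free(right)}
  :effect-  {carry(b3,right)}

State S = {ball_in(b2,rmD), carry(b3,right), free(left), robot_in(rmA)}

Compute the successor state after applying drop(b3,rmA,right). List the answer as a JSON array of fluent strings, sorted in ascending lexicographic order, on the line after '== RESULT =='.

Progress:
  pre ⊆ S: {carry(b3,right), robot_in(rmA)} ⊆ S  — applicable
  S \ del = {ball_in(b2,rmD), free(left), robot_in(rmA)}
  ∪ add   = {ball_in(b2,rmD), ball_in(b3,rmA), free(left), free(right), robot_in(rmA)}

== RESULT ==
["ball_in(b2,rmD)", "ball_in(b3,rmA)", "free(left)", "free(right)", "robot_in(rmA)"]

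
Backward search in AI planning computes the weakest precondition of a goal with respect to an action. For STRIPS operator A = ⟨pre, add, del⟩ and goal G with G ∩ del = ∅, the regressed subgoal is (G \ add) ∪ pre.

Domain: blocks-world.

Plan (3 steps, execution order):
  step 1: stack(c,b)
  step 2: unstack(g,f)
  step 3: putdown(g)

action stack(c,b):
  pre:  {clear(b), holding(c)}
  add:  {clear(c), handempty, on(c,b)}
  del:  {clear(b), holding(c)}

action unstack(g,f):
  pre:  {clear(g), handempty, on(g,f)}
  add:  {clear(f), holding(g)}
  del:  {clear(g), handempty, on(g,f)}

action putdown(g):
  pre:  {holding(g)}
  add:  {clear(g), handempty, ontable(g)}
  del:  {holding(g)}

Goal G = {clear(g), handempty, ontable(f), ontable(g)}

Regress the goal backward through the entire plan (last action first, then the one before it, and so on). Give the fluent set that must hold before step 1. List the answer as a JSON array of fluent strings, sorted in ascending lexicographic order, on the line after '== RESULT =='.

Work backward from the goal:
  through step 3 (putdown(g)): drop {clear(g), handempty, ontable(g)}, keep {ontable(f)}, require {holding(g)}
    → {holding(g), ontable(f)}
  through step 2 (unstack(g,f)): drop {holding(g)}, keep {ontable(f)}, require {clear(g), handempty, on(g,f)}
    → {clear(g), handempty, on(g,f), ontable(f)}
  through step 1 (stack(c,b)): drop {handempty}, keep {clear(g), on(g,f), ontable(f)}, require {clear(b), holding(c)}
    → {clear(b), clear(g), holding(c), on(g,f), ontable(f)}

== RESULT ==
["clear(b)", "clear(g)", "holding(c)", "on(g,f)", "ontable(f)"]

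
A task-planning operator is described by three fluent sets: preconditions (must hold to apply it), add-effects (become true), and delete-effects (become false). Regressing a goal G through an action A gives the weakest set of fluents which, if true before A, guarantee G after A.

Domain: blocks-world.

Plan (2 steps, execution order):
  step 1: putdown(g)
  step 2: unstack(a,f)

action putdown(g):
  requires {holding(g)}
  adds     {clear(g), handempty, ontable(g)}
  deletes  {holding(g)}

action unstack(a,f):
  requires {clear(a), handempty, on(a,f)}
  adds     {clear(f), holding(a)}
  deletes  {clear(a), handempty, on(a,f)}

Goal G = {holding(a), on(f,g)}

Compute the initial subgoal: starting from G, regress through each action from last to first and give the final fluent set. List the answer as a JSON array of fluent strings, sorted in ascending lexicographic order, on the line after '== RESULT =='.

Work backward from the goal:
  through step 2 (unstack(a,f)): drop {holding(a)}, keep {on(f,g)}, require {clear(a), handempty, on(a,f)}
    → {clear(a), handempty, on(a,f), on(f,g)}
  through step 1 (putdown(g)): drop {handempty}, keep {clear(a), on(a,f), on(f,g)}, require {holding(g)}
    → {clear(a), holding(g), on(a,f), on(f,g)}

== RESULT ==
["clear(a)", "holding(g)", "on(a,f)", "on(f,g)"]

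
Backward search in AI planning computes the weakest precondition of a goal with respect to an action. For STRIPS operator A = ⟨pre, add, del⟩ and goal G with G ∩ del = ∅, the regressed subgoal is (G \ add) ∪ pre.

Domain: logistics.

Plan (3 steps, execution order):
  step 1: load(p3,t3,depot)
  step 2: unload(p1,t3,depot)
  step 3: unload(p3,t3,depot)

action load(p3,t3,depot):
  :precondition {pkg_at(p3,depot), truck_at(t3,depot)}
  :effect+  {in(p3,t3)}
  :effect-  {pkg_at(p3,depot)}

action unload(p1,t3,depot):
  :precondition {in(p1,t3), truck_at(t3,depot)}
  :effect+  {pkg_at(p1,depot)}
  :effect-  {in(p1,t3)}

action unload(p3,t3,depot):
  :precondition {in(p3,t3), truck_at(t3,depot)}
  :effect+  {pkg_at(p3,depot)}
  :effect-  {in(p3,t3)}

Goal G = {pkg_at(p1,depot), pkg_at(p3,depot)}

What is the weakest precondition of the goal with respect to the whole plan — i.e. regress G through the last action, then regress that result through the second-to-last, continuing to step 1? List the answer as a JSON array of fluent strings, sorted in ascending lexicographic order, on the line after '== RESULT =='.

Work backward from the goal:
  through step 3 (unload(p3,t3,depot)): drop {pkg_at(p3,depot)}, keep {pkg_at(p1,depot)}, require {in(p3,t3), truck_at(t3,depot)}
    → {in(p3,t3), pkg_at(p1,depot), truck_at(t3,depot)}
  through step 2 (unload(p1,t3,depot)): drop {pkg_at(p1,depot)}, keep {in(p3,t3), truck_at(t3,depot)}, require {in(p1,t3), truck_at(t3,depot)}
    → {in(p1,t3), in(p3,t3), truck_at(t3,depot)}
  through step 1 (load(p3,t3,depot)): drop {in(p3,t3)}, keep {in(p1,t3), truck_at(t3,depot)}, require {pkg_at(p3,depot), truck_at(t3,depot)}
    → {in(p1,t3), pkg_at(p3,depot), truck_at(t3,depot)}

== RESULT ==
["in(p1,t3)", "pkg_at(p3,depot)", "truck_at(t3,depot)"]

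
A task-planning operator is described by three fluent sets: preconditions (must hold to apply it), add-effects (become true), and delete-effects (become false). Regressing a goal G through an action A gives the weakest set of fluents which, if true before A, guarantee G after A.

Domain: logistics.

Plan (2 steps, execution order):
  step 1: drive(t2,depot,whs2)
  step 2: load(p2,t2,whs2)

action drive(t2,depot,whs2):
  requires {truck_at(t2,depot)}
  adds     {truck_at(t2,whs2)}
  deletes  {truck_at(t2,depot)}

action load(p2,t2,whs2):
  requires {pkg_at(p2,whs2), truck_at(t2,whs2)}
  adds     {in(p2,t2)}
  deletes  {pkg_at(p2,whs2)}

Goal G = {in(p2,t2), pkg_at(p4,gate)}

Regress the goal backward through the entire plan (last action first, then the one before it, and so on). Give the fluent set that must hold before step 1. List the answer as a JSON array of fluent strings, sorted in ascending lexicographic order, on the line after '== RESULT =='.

Regress step by step:
  through step 2 (load(p2,t2,whs2)): drop {in(p2,t2)}, keep {pkg_at(p4,gate)}, require {pkg_at(p2,whs2), truck_at(t2,whs2)}
    → {pkg_at(p2,whs2), pkg_at(p4,gate), truck_at(t2,whs2)}
  through step 1 (drive(t2,depot,whs2)): drop {truck_at(t2,whs2)}, keep {pkg_at(p2,whs2), pkg_at(p4,gate)}, require {truck_at(t2,depot)}
    → {pkg_at(p2,whs2), pkg_at(p4,gate), truck_at(t2,depot)}

== RESULT ==
["pkg_at(p2,whs2)", "pkg_at(p4,gate)", "truck_at(t2,depot)"]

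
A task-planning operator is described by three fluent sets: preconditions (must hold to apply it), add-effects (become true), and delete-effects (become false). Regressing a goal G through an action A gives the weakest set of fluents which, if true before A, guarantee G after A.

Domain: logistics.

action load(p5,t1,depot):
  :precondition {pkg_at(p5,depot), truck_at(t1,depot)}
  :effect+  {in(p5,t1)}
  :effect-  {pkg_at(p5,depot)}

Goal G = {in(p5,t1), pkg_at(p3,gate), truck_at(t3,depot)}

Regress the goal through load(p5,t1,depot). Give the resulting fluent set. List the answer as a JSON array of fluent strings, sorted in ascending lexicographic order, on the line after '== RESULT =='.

Compute (G \ add) ∪ pre:
  G ∩ del = {}  (empty — regression defined)
  G \ add = {in(p5,t1), pkg_at(p3,gate), truck_at(t3,depot)} \ {in(p5,t1)} = {pkg_at(p3,gate), truck_at(t3,depot)}
  ∪ pre   = {pkg_at(p3,gate), truck_at(t3,depot)} ∪ {pkg_at(p5,depot), truck_at(t1,depot)}
          = {pkg_at(p3,gate), pkg_at(p5,depot), truck_at(t1,depot), truck_at(t3,depot)}

== RESULT ==
["pkg_at(p3,gate)", "pkg_at(p5,depot)", "truck_at(t1,depot)", "truck_at(t3,depot)"]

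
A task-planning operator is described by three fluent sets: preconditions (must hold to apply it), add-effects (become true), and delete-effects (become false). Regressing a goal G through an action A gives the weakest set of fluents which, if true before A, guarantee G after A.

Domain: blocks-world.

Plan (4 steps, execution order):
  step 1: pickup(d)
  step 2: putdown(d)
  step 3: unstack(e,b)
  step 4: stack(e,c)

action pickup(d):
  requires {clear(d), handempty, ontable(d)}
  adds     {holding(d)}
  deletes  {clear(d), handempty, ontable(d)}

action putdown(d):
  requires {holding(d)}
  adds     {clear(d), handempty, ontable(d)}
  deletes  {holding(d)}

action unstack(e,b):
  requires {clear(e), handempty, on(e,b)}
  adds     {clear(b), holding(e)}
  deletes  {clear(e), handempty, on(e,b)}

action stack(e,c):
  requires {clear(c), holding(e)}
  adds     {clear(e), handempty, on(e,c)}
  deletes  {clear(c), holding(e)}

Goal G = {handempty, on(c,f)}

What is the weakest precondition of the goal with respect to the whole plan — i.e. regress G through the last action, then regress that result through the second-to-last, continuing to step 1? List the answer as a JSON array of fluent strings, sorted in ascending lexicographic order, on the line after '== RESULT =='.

Work backward from the goal:
  through step 4 (stack(e,c)): drop {handempty}, keep {on(c,f)}, require {clear(c), holding(e)}
    → {clear(c), holding(e), on(c,f)}
  through step 3 (unstack(e,b)): drop {holding(e)}, keep {clear(c), on(c,f)}, require {clear(e), handempty, on(e,b)}
    → {clear(c), clear(e), handempty, on(c,f), on(e,b)}
  through step 2 (putdown(d)): drop {handempty}, keep {clear(c), clear(e), on(c,f), on(e,b)}, require {holding(d)}
    → {clear(c), clear(e), holding(d), on(c,f), on(e,b)}
  through step 1 (pickup(d)): drop {holding(d)}, keep {clear(c), clear(e), on(c,f), on(e,b)}, require {clear(d), handempty, ontable(d)}
    → {clear(c), clear(d), clear(e), handempty, on(c,f), on(e,b), ontable(d)}

== RESULT ==
["clear(c)", "clear(d)", "clear(e)", "handempty", "on(c,f)", "on(e,b)", "ontable(d)"]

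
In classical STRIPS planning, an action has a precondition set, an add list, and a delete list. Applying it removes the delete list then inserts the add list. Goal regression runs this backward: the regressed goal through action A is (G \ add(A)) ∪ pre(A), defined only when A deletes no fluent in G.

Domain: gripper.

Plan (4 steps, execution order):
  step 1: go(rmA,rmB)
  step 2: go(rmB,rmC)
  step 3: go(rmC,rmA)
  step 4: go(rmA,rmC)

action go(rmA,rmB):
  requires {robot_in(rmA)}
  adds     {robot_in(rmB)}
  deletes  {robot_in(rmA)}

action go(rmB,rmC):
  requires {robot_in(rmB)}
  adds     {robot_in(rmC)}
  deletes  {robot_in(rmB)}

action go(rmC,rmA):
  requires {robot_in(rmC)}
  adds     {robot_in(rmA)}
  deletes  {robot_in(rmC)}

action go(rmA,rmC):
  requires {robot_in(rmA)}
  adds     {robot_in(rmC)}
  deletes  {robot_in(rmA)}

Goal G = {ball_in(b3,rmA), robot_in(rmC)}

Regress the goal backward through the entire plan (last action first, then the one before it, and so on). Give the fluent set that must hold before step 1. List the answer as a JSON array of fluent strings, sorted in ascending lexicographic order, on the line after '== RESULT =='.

Work backward from the goal:
  through step 4 (go(rmA,rmC)): drop {robot_in(rmC)}, keep {ball_in(b3,rmA)}, require {robot_in(rmA)}
    → {ball_in(b3,rmA), robot_in(rmA)}
  through step 3 (go(rmC,rmA)): drop {robot_in(rmA)}, keep {ball_in(b3,rmA)}, require {robot_in(rmC)}
    → {ball_in(b3,rmA), robot_in(rmC)}
  through step 2 (go(rmB,rmC)): drop {robot_in(rmC)}, keep {ball_in(b3,rmA)}, require {robot_in(rmB)}
    → {ball_in(b3,rmA), robot_in(rmB)}
  through step 1 (go(rmA,rmB)): drop {robot_in(rmB)}, keep {ball_in(b3,rmA)}, require {robot_in(rmA)}
    → {ball_in(b3,rmA), robot_in(rmA)}

== RESULT ==
["ball_in(b3,rmA)", "robot_in(rmA)"]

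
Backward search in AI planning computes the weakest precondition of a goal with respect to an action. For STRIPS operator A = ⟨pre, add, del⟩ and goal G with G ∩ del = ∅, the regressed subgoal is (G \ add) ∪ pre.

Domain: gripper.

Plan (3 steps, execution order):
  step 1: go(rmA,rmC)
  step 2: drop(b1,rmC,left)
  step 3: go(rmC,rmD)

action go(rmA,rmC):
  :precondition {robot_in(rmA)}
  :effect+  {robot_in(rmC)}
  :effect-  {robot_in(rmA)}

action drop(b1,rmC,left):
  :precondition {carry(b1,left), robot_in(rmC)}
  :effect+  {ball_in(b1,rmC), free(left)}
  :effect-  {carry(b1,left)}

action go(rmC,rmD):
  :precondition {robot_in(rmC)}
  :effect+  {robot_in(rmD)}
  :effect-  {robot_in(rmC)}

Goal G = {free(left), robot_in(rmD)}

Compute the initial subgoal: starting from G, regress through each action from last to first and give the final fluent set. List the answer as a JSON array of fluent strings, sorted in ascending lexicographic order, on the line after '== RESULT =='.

Work backward from the goal:
  through step 3 (go(rmC,rmD)): drop {robot_in(rmD)}, keep {free(left)}, require {robot_in(rmC)}
    → {free(left), robot_in(rmC)}
  through step 2 (drop(b1,rmC,left)): drop {free(left)}, keep {robot_in(rmC)}, require {carry(b1,left), robot_in(rmC)}
    → {carry(b1,left), robot_in(rmC)}
  through step 1 (go(rmA,rmC)): drop {robot_in(rmC)}, keep {carry(b1,left)}, require {robot_in(rmA)}
    → {carry(b1,left), robot_in(rmA)}

== RESULT ==
["carry(b1,left)", "robot_in(rmA)"]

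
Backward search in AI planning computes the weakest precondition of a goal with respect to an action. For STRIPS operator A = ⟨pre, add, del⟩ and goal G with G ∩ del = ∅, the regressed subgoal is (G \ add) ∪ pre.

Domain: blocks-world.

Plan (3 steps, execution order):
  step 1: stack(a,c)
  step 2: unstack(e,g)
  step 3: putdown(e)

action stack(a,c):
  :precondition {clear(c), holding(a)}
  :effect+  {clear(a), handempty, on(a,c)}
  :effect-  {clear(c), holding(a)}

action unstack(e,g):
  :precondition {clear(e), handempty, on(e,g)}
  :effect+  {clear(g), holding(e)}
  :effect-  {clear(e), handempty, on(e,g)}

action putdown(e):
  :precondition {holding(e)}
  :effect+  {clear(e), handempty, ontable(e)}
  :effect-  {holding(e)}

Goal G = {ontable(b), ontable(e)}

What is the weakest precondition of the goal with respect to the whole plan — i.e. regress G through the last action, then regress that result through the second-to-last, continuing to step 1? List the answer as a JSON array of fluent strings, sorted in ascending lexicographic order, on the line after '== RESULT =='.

Regress step by step:
  through step 3 (putdown(e)): drop {ontable(e)}, keep {ontable(b)}, require {holding(e)}
    → {holding(e), ontable(b)}
  through step 2 (unstack(e,g)): drop {holding(e)}, keep {ontable(b)}, require {clear(e), handempty, on(e,g)}
    → {clear(e), handempty, on(e,g), ontable(b)}
  through step 1 (stack(a,c)): drop {handempty}, keep {clear(e), on(e,g), ontable(b)}, require {clear(c), holding(a)}
    → {clear(c), clear(e), holding(a), on(e,g), ontable(b)}

== RESULT ==
["clear(c)", "clear(e)", "holding(a)", "on(e,g)", "ontable(b)"]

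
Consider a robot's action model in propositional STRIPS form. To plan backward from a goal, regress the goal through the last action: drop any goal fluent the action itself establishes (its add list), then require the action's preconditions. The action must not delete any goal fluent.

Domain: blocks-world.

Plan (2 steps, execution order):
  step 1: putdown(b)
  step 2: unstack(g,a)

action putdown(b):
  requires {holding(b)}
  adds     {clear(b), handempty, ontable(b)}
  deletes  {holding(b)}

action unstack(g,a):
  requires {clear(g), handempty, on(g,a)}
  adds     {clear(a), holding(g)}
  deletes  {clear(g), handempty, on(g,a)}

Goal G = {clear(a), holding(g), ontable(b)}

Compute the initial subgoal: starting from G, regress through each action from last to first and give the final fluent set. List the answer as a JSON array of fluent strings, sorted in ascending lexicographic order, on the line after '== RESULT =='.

Work backward from the goal:
  through step 2 (unstack(g,a)): drop {clear(a), holding(g)}, keep {ontable(b)}, require {clear(g), handempty, on(g,a)}
    → {clear(g), handempty, on(g,a), ontable(b)}
  through step 1 (putdown(b)): drop {handempty, ontable(b)}, keep {clear(g), on(g,a)}, require {holding(b)}
    → {clear(g), holding(b), on(g,a)}

== RESULT ==
["clear(g)", "holding(b)", "on(g,a)"]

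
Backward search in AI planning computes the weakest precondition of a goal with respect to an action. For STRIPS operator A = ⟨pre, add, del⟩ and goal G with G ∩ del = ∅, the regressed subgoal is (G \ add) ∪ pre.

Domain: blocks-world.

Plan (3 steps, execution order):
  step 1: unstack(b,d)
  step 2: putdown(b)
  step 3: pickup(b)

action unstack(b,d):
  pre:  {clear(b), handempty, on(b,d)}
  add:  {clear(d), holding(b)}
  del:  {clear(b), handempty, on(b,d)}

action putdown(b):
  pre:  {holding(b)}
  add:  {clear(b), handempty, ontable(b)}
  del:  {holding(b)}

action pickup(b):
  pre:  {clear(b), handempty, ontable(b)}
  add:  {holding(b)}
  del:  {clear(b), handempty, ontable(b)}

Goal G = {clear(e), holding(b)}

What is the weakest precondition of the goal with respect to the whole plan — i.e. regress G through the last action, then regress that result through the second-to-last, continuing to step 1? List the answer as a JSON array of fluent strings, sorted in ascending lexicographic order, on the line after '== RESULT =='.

Work backward from the goal:
  through step 3 (pickup(b)): drop {holding(b)}, keep {clear(e)}, require {clear(b), handempty, ontable(b)}
    → {clear(b), clear(e), handempty, ontable(b)}
  through step 2 (putdown(b)): drop {clear(b), handempty, ontable(b)}, keep {clear(e)}, require {holding(b)}
    → {clear(e), holding(b)}
  through step 1 (unstack(b,d)): drop {holding(b)}, keep {clear(e)}, require {clear(b), handempty, on(b,d)}
    → {clear(b), clear(e), handempty, on(b,d)}

== RESULT ==
["clear(b)", "clear(e)", "handempty", "on(b,d)"]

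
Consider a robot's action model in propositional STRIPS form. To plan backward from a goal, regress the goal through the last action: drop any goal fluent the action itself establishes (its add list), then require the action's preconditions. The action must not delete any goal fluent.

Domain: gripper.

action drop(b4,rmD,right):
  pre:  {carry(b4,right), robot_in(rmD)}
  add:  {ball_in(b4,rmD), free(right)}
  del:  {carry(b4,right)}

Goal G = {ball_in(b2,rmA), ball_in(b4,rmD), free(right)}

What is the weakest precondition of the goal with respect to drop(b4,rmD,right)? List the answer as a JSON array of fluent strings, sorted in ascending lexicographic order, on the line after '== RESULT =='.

Regress:
  G ∩ del = {}  (empty — regression defined)
  G \ add = {ball_in(b2,rmA), ball_in(b4,rmD), free(right)} \ {ball_in(b4,rmD), free(right)} = {ball_in(b2,rmA)}
  ∪ pre   = {ball_in(b2,rmA)} ∪ {carry(b4,right), robot_in(rmD)}
          = {ball_in(b2,rmA), carry(b4,right), robot_in(rmD)}

== RESULT ==
["ball_in(b2,rmA)", "carry(b4,right)", "robot_in(rmD)"]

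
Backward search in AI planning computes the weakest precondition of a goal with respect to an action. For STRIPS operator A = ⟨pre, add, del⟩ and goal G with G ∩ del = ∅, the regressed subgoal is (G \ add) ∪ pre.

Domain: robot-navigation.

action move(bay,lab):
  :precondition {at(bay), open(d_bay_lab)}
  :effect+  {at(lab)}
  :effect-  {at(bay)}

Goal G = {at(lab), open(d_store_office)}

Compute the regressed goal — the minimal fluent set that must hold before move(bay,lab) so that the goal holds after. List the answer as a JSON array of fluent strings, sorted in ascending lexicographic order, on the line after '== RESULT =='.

Compute (G \ add) ∪ pre:
  G ∩ del = {}  (empty — regression defined)
  G \ add = {at(lab), open(d_store_office)} \ {at(lab)} = {open(d_store_office)}
  ∪ pre   = {open(d_store_office)} ∪ {at(bay), open(d_bay_lab)}
          = {at(bay), open(d_bay_lab), open(d_store_office)}

== RESULT ==
["at(bay)", "open(d_bay_lab)", "open(d_store_office)"]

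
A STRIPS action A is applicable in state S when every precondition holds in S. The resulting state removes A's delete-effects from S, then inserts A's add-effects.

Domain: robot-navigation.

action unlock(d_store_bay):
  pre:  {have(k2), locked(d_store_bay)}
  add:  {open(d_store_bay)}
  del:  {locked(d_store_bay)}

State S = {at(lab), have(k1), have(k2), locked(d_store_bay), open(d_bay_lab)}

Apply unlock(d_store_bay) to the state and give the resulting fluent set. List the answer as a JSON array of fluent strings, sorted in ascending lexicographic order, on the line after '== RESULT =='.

Progress:
  pre ⊆ S: {have(k2), locked(d_store_bay)} ⊆ S  — applicable
  S \ del = {at(lab), have(k1), have(k2), open(d_bay_lab)}
  ∪ add   = {at(lab), have(k1), have(k2), open(d_bay_lab), open(d_store_bay)}

== RESULT ==
["at(lab)", "have(k1)", "have(k2)", "open(d_bay_lab)", "open(d_store_bay)"]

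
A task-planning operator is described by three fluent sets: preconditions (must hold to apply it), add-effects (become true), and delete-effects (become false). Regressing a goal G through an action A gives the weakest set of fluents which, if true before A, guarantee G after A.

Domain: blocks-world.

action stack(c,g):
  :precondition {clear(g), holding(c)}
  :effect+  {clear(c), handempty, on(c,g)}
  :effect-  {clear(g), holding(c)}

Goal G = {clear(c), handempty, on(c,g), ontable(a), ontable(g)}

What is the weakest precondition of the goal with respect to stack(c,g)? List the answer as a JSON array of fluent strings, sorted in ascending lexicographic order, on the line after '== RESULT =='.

Compute (G \ add) ∪ pre:
  G ∩ del = {}  (empty — regression defined)
  G \ add = {clear(c), handempty, on(c,g), ontable(a), ontable(g)} \ {clear(c), handempty, on(c,g)} = {ontable(a), ontable(g)}
  ∪ pre   = {ontable(a), ontable(g)} ∪ {clear(g), holding(c)}
          = {clear(g), holding(c), ontable(a), ontable(g)}

== RESULT ==
["clear(g)", "holding(c)", "ontable(a)", "ontable(g)"]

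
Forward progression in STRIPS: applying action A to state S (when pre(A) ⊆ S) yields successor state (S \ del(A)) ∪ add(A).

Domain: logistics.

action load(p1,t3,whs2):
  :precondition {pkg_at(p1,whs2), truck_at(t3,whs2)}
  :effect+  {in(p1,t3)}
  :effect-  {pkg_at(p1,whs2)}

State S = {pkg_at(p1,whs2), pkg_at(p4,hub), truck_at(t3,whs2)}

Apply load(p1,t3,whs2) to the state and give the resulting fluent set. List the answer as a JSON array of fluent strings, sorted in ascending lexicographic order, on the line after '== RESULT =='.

Compute (S \ del) ∪ add:
  pre ⊆ S: {pkg_at(p1,whs2), truck_at(t3,whs2)} ⊆ S  — applicable
  S \ del = {pkg_at(p4,hub), truck_at(t3,whs2)}
  ∪ add   = {in(p1,t3), pkg_at(p4,hub), truck_at(t3,whs2)}

== RESULT ==
["in(p1,t3)", "pkg_at(p4,hub)", "truck_at(t3,whs2)"]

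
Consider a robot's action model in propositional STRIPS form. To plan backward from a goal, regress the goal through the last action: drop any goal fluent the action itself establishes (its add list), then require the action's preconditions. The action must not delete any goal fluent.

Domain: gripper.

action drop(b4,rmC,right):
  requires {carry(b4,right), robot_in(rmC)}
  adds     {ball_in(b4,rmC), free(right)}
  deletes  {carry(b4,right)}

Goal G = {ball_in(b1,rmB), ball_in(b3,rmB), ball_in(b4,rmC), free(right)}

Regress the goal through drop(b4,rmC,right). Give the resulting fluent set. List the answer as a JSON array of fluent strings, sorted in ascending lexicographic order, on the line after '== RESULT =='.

Regress:
  G ∩ del = {}  (empty — regression defined)
  G \ add = {ball_in(b1,rmB), ball_in(b3,rmB), ball_in(b4,rmC), free(right)} \ {ball_in(b4,rmC), free(right)} = {ball_in(b1,rmB), ball_in(b3,rmB)}
  ∪ pre   = {ball_in(b1,rmB), ball_in(b3,rmB)} ∪ {carry(b4,right), robot_in(rmC)}
          = {ball_in(b1,rmB), ball_in(b3,rmB), carry(b4,right), robot_in(rmC)}

== RESULT ==
["ball_in(b1,rmB)", "ball_in(b3,rmB)", "carry(b4,right)", "robot_in(rmC)"]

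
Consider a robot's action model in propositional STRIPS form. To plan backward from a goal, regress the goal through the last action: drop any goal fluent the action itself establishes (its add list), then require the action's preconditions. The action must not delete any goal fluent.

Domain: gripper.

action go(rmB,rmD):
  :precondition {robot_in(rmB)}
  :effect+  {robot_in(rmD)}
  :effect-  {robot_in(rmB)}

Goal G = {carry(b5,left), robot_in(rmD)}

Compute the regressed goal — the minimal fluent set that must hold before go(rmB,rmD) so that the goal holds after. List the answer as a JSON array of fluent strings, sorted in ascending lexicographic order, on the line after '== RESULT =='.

Regress:
  G ∩ del = {}  (empty — regression defined)
  G \ add = {carry(b5,left), robot_in(rmD)} \ {robot_in(rmD)} = {carry(b5,left)}
  ∪ pre   = {carry(b5,left)} ∪ {robot_in(rmB)}
          = {carry(b5,left), robot_in(rmB)}

== RESULT ==
["carry(b5,left)", "robot_in(rmB)"]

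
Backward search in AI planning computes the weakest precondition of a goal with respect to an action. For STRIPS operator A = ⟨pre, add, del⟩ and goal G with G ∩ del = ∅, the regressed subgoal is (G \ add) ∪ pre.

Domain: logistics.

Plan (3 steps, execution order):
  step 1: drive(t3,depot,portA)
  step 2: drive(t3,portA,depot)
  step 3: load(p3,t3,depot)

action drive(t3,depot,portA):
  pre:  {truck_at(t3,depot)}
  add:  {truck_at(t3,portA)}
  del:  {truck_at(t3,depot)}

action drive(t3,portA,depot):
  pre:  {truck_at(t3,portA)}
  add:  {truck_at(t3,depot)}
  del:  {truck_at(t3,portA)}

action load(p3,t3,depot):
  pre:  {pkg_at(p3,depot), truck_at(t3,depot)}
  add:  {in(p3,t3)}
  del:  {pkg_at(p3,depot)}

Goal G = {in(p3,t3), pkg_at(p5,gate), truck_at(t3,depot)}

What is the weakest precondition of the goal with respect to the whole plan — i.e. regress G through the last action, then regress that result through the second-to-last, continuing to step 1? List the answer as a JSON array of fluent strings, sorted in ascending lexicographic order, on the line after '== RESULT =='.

Work backward from the goal:
  through step 3 (load(p3,t3,depot)): drop {in(p3,t3)}, keep {pkg_at(p5,gate), truck_at(t3,depot)}, require {pkg_at(p3,depot), truck_at(t3,depot)}
    → {pkg_at(p3,depot), pkg_at(p5,gate), truck_at(t3,depot)}
  through step 2 (drive(t3,portA,depot)): drop {truck_at(t3,depot)}, keep {pkg_at(p3,depot), pkg_at(p5,gate)}, require {truck_at(t3,portA)}
    → {pkg_at(p3,depot), pkg_at(p5,gate), truck_at(t3,portA)}
  through step 1 (drive(t3,depot,portA)): drop {truck_at(t3,portA)}, keep {pkg_at(p3,depot), pkg_at(p5,gate)}, require {truck_at(t3,depot)}
    → {pkg_at(p3,depot), pkg_at(p5,gate), truck_at(t3,depot)}

== RESULT ==
["pkg_at(p3,depot)", "pkg_at(p5,gate)", "truck_at(t3,depot)"]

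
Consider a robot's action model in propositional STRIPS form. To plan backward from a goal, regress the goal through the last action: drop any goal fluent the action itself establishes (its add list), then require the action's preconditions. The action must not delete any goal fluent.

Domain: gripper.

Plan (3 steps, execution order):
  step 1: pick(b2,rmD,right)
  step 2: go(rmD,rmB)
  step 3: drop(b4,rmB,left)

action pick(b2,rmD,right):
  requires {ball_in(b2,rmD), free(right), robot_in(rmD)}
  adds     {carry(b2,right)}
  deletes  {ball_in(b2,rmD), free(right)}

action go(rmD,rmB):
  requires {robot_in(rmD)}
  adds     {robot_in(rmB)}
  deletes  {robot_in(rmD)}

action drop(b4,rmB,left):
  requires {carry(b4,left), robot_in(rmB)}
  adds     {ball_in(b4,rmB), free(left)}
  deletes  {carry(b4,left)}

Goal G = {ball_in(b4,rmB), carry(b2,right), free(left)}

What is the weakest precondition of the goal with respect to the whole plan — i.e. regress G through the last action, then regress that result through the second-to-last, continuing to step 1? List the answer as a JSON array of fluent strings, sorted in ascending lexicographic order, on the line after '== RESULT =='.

Work backward from the goal:
  through step 3 (drop(b4,rmB,left)): drop {ball_in(b4,rmB), free(left)}, keep {carry(b2,right)}, require {carry(b4,left), robot_in(rmB)}
    → {carry(b2,right), carry(b4,left), robot_in(rmB)}
  through step 2 (go(rmD,rmB)): drop {robot_in(rmB)}, keep {carry(b2,right), carry(b4,left)}, require {robot_in(rmD)}
    → {carry(b2,right), carry(b4,left), robot_in(rmD)}
  through step 1 (pick(b2,rmD,right)): drop {carry(b2,right)}, keep {carry(b4,left), robot_in(rmD)}, require {ball_in(b2,rmD), free(right), robot_in(rmD)}
    → {ball_in(b2,rmD), carry(b4,left), free(right), robot_in(rmD)}

== RESULT ==
["ball_in(b2,rmD)", "carry(b4,left)", "free(right)", "robot_in(rmD)"]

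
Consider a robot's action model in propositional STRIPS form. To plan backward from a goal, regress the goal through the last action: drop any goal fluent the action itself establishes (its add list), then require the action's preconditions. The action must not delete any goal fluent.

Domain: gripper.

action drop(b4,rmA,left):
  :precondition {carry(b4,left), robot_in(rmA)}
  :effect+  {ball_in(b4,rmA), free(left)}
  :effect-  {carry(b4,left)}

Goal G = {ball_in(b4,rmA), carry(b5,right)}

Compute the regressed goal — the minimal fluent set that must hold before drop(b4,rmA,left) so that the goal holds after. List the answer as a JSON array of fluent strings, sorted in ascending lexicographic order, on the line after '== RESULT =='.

Regress:
  G ∩ del = {}  (empty — regression defined)
  G \ add = {ball_in(b4,rmA), carry(b5,right)} \ {ball_in(b4,rmA), free(left)} = {carry(b5,right)}
  ∪ pre   = {carry(b5,right)} ∪ {carry(b4,left), robot_in(rmA)}
          = {carry(b4,left), carry(b5,right), robot_in(rmA)}

== RESULT ==
["carry(b4,left)", "carry(b5,right)", "robot_in(rmA)"]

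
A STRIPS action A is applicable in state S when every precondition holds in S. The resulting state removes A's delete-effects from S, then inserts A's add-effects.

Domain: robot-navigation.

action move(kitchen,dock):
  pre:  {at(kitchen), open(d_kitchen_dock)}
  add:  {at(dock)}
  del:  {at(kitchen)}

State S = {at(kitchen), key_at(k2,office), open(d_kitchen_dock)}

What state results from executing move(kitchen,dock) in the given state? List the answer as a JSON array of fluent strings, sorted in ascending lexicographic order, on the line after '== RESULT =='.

Compute (S \ del) ∪ add:
  pre ⊆ S: {at(kitchen), open(d_kitchen_dock)} ⊆ S  — applicable
  S \ del = {key_at(k2,office), open(d_kitchen_dock)}
  ∪ add   = {at(dock), key_at(k2,office), open(d_kitchen_dock)}

== RESULT ==
["at(dock)", "key_at(k2,office)", "open(d_kitchen_dock)"]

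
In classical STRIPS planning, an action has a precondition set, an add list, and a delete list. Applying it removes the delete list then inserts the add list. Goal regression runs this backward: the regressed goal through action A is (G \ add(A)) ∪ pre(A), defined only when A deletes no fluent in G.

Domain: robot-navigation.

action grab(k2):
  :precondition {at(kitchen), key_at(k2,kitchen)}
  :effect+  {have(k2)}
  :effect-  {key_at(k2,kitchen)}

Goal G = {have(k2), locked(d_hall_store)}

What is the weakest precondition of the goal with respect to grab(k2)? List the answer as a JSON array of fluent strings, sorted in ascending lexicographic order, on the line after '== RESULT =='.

Compute (G \ add) ∪ pre:
  G ∩ del = {}  (empty — regression defined)
  G \ add = {have(k2), locked(d_hall_store)} \ {have(k2)} = {locked(d_hall_store)}
  ∪ pre   = {locked(d_hall_store)} ∪ {at(kitchen), key_at(k2,kitchen)}
          = {at(kitchen), key_at(k2,kitchen), locked(d_hall_store)}

== RESULT ==
["at(kitchen)", "key_at(k2,kitchen)", "locked(d_hall_store)"]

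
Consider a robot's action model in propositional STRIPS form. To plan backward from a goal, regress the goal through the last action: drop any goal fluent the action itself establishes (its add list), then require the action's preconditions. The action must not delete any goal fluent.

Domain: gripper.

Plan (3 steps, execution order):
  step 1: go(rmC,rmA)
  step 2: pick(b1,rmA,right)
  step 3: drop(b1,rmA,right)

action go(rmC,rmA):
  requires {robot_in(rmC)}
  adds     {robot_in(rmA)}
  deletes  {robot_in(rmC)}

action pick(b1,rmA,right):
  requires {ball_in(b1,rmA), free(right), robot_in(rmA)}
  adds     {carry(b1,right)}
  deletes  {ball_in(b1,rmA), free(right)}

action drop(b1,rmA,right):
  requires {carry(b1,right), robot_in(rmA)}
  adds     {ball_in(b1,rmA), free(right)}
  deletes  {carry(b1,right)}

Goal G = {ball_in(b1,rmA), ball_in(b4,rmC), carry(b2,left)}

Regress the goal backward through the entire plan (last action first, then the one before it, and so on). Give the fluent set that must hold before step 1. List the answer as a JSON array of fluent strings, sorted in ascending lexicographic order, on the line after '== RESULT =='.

Work backward from the goal:
  through step 3 (drop(b1,rmA,right)): drop {ball_in(b1,rmA)}, keep {ball_in(b4,rmC), carry(b2,left)}, require {carry(b1,right), robot_in(rmA)}
    → {ball_in(b4,rmC), carry(b1,right), carry(b2,left), robot_in(rmA)}
  through step 2 (pick(b1,rmA,right)): drop {carry(b1,right)}, keep {ball_in(b4,rmC), carry(b2,left), robot_in(rmA)}, require {ball_in(b1,rmA), free(right), robot_in(rmA)}
    → {ball_in(b1,rmA), ball_in(b4,rmC), carry(b2,left), free(right), robot_in(rmA)}
  through step 1 (go(rmC,rmA)): drop {robot_in(rmA)}, keep {ball_in(b1,rmA), ball_in(b4,rmC), carry(b2,left), free(right)}, require {robot_in(rmC)}
    → {ball_in(b1,rmA), ball_in(b4,rmC), carry(b2,left), free(right), robot_in(rmC)}

== RESULT ==
["ball_in(b1,rmA)", "ball_in(b4,rmC)", "carry(b2,left)", "free(right)", "robot_in(rmC)"]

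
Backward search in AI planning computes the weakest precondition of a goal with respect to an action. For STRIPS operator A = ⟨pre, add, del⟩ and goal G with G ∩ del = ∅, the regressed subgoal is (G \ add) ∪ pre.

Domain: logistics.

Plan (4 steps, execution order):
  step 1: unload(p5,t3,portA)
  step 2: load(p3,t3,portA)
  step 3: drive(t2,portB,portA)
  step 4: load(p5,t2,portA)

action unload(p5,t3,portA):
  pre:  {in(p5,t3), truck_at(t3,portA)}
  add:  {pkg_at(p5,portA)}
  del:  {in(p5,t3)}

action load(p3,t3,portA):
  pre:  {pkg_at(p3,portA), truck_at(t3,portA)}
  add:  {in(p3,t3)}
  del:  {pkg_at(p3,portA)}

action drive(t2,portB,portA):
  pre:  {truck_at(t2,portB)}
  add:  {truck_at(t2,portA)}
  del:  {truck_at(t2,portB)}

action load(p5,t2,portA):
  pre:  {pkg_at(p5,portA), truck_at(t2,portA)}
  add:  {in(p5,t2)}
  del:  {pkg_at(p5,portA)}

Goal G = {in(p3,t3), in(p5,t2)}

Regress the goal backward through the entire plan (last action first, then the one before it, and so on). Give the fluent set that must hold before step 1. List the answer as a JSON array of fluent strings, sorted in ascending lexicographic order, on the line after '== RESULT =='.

Work backward from the goal:
  through step 4 (load(p5,t2,portA)): drop {in(p5,t2)}, keep {in(p3,t3)}, require {pkg_at(p5,portA), truck_at(t2,portA)}
    → {in(p3,t3), pkg_at(p5,portA), truck_at(t2,portA)}
  through step 3 (drive(t2,portB,portA)): drop {truck_at(t2,portA)}, keep {in(p3,t3), pkg_at(p5,portA)}, require {truck_at(t2,portB)}
    → {in(p3,t3), pkg_at(p5,portA), truck_at(t2,portB)}
  through step 2 (load(p3,t3,portA)): drop {in(p3,t3)}, keep {pkg_at(p5,portA), truck_at(t2,portB)}, require {pkg_at(p3,portA), truck_at(t3,portA)}
    → {pkg_at(p3,portA), pkg_at(p5,portA), truck_at(t2,portB), truck_at(t3,portA)}
  through step 1 (unload(p5,t3,portA)): drop {pkg_at(p5,portA)}, keep {pkg_at(p3,portA), truck_at(t2,portB), truck_at(t3,portA)}, require {in(p5,t3), truck_at(t3,portA)}
    → {in(p5,t3), pkg_at(p3,portA), truck_at(t2,portB), truck_at(t3,portA)}

== RESULT ==
["in(p5,t3)", "pkg_at(p3,portA)", "truck_at(t2,portB)", "truck_at(t3,portA)"]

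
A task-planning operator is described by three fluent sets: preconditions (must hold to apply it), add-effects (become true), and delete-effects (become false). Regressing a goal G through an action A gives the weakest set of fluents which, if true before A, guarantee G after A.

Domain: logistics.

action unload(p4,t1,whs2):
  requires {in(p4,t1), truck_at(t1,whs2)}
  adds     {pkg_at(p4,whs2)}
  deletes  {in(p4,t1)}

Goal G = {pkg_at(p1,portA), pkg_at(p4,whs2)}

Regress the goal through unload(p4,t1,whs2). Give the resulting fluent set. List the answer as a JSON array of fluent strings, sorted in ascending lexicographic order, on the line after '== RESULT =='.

Regress:
  G ∩ del = {}  (empty — regression defined)
  G \ add = {pkg_at(p1,portA), pkg_at(p4,whs2)} \ {pkg_at(p4,whs2)} = {pkg_at(p1,portA)}
  ∪ pre   = {pkg_at(p1,portA)} ∪ {in(p4,t1), truck_at(t1,whs2)}
          = {in(p4,t1), pkg_at(p1,portA), truck_at(t1,whs2)}

== RESULT ==
["in(p4,t1)", "pkg_at(p1,portA)", "truck_at(t1,whs2)"]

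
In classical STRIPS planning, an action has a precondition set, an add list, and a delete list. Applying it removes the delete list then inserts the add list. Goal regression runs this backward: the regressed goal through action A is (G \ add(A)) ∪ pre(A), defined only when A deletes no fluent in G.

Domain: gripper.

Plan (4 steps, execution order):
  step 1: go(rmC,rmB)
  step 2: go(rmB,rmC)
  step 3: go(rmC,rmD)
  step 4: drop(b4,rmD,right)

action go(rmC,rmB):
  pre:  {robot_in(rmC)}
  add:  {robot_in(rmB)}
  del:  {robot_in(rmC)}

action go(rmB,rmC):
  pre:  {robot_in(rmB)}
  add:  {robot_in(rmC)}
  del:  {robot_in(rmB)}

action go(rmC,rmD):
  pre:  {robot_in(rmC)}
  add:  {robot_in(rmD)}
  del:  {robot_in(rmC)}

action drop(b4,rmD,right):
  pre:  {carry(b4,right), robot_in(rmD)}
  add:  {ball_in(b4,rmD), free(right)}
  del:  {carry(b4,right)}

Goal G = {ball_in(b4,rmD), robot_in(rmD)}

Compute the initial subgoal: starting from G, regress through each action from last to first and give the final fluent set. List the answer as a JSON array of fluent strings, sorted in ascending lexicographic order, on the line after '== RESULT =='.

Work backward from the goal:
  through step 4 (drop(b4,rmD,right)): drop {ball_in(b4,rmD)}, keep {robot_in(rmD)}, require {carry(b4,right), robot_in(rmD)}
    → {carry(b4,right), robot_in(rmD)}
  through step 3 (go(rmC,rmD)): drop {robot_in(rmD)}, keep {carry(b4,right)}, require {robot_in(rmC)}
    → {carry(b4,right), robot_in(rmC)}
  through step 2 (go(rmB,rmC)): drop {robot_in(rmC)}, keep {carry(b4,right)}, require {robot_in(rmB)}
    → {carry(b4,right), robot_in(rmB)}
  through step 1 (go(rmC,rmB)): drop {robot_in(rmB)}, keep {carry(b4,right)}, require {robot_in(rmC)}
    → {carry(b4,right), robot_in(rmC)}

== RESULT ==
["carry(b4,right)", "robot_in(rmC)"]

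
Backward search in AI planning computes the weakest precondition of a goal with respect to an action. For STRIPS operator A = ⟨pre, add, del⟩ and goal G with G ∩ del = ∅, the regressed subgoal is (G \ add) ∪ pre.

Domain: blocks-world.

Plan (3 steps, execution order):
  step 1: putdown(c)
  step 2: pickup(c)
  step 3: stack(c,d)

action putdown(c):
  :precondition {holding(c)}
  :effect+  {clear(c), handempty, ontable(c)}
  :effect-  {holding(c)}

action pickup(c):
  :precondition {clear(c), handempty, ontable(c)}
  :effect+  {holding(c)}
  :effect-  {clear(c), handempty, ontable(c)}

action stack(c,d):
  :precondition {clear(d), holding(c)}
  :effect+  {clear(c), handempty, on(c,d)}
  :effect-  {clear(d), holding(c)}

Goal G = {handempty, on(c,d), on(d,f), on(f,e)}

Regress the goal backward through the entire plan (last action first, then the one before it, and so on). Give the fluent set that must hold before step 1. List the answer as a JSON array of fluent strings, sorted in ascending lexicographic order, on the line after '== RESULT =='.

Regress step by step:
  through step 3 (stack(c,d)): drop {handempty, on(c,d)}, keep {on(d,f), on(f,e)}, require {clear(d), holding(c)}
    → {clear(d), holding(c), on(d,f), on(f,e)}
  through step 2 (pickup(c)): drop {holding(c)}, keep {clear(d), on(d,f), on(f,e)}, require {clear(c), handempty, ontable(c)}
    → {clear(c), clear(d), handempty, on(d,f), on(f,e), ontable(c)}
  through step 1 (putdown(c)): drop {clear(c), handempty, ontable(c)}, keep {clear(d), on(d,f), on(f,e)}, require {holding(c)}
    → {clear(d), holding(c), on(d,f), on(f,e)}

== RESULT ==
["clear(d)", "holding(c)", "on(d,f)", "on(f,e)"]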